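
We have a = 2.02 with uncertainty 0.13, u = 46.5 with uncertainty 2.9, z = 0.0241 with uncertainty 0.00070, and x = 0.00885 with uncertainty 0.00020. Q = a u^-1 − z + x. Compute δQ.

Let p = a·u^-1 = 0.0434. δp/p = √((1·δa/a)² + (-1·δu/u)²) = √(0.00414 + 0.00389) = 0.0896, so δp = 0.00389.
Q = p − z + x: δQ = √(δp² + δz² + δx²) = √(1.52e-05 + 4.9e-07 + 4e-08) = 0.00396

0.00396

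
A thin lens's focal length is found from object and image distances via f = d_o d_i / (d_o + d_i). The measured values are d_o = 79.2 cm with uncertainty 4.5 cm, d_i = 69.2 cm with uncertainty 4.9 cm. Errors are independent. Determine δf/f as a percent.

∂f/∂d_o = (d_i/(d_o+d_i))² = 0.217;  ∂f/∂d_i = (d_o/(d_o+d_i))² = 0.285
δf = √((∂f/∂d_o · δd_o)² + (∂f/∂d_i · δd_i)²) = √(0.957 + 1.95) = 1.70 cm
f = 36.9 cm, so δf/f = 1.70/36.9 = 0.0462.

4.62%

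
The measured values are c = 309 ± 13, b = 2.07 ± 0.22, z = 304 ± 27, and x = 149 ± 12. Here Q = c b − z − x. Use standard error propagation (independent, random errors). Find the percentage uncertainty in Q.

Let p = c·b = 640. δp/p = √((1·δc/c)² + (1·δb/b)²) = √(0.00177 + 0.0113) = 0.114, so δp = 73.1.
Q = p − z − x: δQ = √(δp² + δz² + δx²) = √(5350 + 729 + 144) = 78.9
Q = 187, so δQ/Q = 78.9/187 = 0.423.

42.3%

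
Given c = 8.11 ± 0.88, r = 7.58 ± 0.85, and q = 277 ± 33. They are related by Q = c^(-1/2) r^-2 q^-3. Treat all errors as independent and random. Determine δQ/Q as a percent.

Products/powers → add relative errors in quadrature, weighted by exponent:
  (−½·δc/c)² = (-0.5×0.109)² = 0.00294;  (-2·δr/r)² = (-2×0.112)² = 0.0503;  (-3·δq/q)² = (-3×0.119)² = 0.128
δQ/Q = √(0.181) = 0.425

42.5%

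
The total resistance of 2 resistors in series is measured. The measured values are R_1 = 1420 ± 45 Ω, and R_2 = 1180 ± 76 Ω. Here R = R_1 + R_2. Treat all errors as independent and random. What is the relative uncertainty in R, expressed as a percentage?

R is a linear combination, so absolute uncertainties add in quadrature:
  (δR_1)² = 2020;  (δR_2)² = 5780
δR = √(7800) = 88.3 Ω
R = 2600 Ω, so δR/R = 88.3/2600 = 0.0340.

3.40%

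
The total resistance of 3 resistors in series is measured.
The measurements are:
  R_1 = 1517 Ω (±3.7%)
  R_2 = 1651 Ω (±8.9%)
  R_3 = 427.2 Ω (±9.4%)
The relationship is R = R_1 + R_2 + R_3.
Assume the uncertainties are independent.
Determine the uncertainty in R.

162 Ω

For a sum/difference, combine absolute errors in quadrature:
  (δR_1)² = 3150;  (δR_2)² = 21600;  (δR_3)² = 1610
δR = √(26400) = 162 Ω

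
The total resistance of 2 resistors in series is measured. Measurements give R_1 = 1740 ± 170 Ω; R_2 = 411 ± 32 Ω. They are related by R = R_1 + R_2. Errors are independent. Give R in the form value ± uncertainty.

2150 ± 173 Ω

Each term contributes (cᵢ δxᵢ)² to (δR)²:
  (δR_1)² = 28900;  (δR_2)² = 1020
δR = √(29900) = 173 Ω
R = 2150 Ω.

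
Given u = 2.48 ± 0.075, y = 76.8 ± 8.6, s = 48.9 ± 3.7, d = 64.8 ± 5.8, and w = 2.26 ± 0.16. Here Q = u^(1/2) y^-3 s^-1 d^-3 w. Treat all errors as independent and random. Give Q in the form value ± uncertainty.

(5.90 ± 2.61) × 10^-13

Products/powers → add relative errors in quadrature, weighted by exponent:
  (½·δu/u)² = (0.5×0.0302)² = 0.000229;  (-3·δy/y)² = (-3×0.112)² = 0.113;  (-1·δs/s)² = (-1×0.0757)² = 0.00573;  (-3·δd/d)² = (-3×0.0895)² = 0.0721;  (1·δw/w)² = (1×0.0708)² = 0.00501
δQ/Q = √(0.196) = 0.443
Q = 5.9e-13, so δQ = 0.443 × 5.9e-13 = 2.61e-13.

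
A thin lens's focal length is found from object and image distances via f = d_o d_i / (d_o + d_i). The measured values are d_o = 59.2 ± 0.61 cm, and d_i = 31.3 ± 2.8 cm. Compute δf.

∂f/∂d_o = (d_i/(d_o+d_i))² = 0.120;  ∂f/∂d_i = (d_o/(d_o+d_i))² = 0.428
δf = √((∂f/∂d_o · δd_o)² + (∂f/∂d_i · δd_i)²) = √(0.00532 + 1.44) = 1.20 cm

1.20 cm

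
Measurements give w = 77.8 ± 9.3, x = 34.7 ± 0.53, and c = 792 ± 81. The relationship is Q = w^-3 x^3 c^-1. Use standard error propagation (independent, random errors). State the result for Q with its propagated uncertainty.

(1.12 ± 0.421) × 10^-4

For a monomial Q ∝ w^-3, x^3, c^-1, fractional errors add in quadrature:
  (-3·δw/w)² = (-3×0.120)² = 0.129;  (3·δx/x)² = (3×0.0153)² = 0.00210;  (-1·δc/c)² = (-1×0.102)² = 0.0105
δQ/Q = √(0.141) = 0.376
Q = 0.000112, so δQ = 0.376 × 0.000112 = 4.21e-05.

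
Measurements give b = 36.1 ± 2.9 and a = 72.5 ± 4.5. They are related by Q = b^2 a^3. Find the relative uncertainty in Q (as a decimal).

Products/powers → add relative errors in quadrature, weighted by exponent:
  (2·δb/b)² = (2×0.0803)² = 0.0258;  (3·δa/a)² = (3×0.0621)² = 0.0347
δQ/Q = √(0.0605) = 0.246

0.246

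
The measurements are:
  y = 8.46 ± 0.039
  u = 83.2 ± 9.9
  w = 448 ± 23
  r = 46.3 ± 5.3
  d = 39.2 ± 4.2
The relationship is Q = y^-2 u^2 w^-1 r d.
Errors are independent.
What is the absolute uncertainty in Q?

Products/powers → add relative errors in quadrature, weighted by exponent:
  (-2·δy/y)² = (-2×0.00461)² = 8.5e-05;  (2·δu/u)² = (2×0.119)² = 0.0566;  (-1·δw/w)² = (-1×0.0513)² = 0.00264;  (1·δr/r)² = (1×0.114)² = 0.0131;  (1·δd/d)² = (1×0.107)² = 0.0115
δQ/Q = √(0.0839) = 0.290
Q = 392, so δQ = 0.290 × 392 = 114.

114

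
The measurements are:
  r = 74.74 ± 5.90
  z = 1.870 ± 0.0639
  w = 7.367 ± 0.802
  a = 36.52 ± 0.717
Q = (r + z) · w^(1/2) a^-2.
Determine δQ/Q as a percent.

Let u = r + z = 76.61. δu = √(δr² + δz²) = √(34.8 + 0.00408) = 5.90, so δu/u = 0.0770.
Q is then a monomial in u, w, a:
δQ/Q = √((δu/u)² + (½·δw/w)² + (-2·δa/a)²) = √(0.00593 + 0.00296 + 0.00154) = 0.102

10.2%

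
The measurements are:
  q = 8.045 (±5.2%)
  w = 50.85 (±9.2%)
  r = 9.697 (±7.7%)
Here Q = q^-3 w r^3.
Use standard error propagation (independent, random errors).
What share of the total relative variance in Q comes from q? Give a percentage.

(δQ/Q)² = (-3·δq/q)² + (1·δw/w)² + (3·δr/r)²
  q term: (-3×0.0520)² = 0.0243
  w term: (1×0.0920)² = 0.00846
  r term: (3×0.0770)² = 0.0534
Total = 0.0862. Share from q = 0.0243/0.0862 = 0.282.

28.2%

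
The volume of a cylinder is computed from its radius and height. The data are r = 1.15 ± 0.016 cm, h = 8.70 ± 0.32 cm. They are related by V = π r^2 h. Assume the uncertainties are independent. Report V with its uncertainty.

36.1 ± 1.67 cm^3

V is a product of powers, so relative uncertainties combine in quadrature:
  (2·δr/r)² = (2×0.0139)² = 0.000774;  (1·δh/h)² = (1×0.0368)² = 0.00135
δV/V = √(0.00213) = 0.0461
V = 36.1 cm^3, so δV = 0.0461 × 36.1 = 1.67 cm^3.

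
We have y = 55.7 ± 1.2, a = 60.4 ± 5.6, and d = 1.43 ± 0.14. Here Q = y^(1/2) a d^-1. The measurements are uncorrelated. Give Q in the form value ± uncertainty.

315 ± 42.6

Since Q is a product/quotient, work with relative uncertainties:
  (½·δy/y)² = (0.5×0.0215)² = 0.000116;  (1·δa/a)² = (1×0.0927)² = 0.00860;  (-1·δd/d)² = (-1×0.0979)² = 0.00958
δQ/Q = √(0.0183) = 0.135
Q = 315, so δQ = 0.135 × 315 = 42.6.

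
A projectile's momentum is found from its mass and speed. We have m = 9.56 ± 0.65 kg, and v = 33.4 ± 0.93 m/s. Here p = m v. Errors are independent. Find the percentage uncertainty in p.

7.35%

Relative error in a monomial: (δp/p)² = Σ (nᵢ · δxᵢ/xᵢ)².
  (1·δm/m)² = (1×0.0680)² = 0.00462;  (1·δv/v)² = (1×0.0278)² = 0.000775
δp/p = √(0.00540) = 0.0735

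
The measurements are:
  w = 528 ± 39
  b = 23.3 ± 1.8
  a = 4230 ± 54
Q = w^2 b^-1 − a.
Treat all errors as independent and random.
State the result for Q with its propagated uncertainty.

7730 ± 2000

Let p = w^2·b^-1 = 12000. δp/p = √((2·δw/w)² + (-1·δb/b)²) = √(0.0218 + 0.00597) = 0.167, so δp = 1990.
Q = p − a: δQ = √(δp² + δa²) = √(3.98e+06 + 2920) = 2000
Q = 7730.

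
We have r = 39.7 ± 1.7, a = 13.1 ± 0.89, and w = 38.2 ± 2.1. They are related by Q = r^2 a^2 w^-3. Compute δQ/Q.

0.230

For a monomial Q ∝ r^2, a^2, w^-3, fractional errors add in quadrature:
  (2·δr/r)² = (2×0.0428)² = 0.00733;  (2·δa/a)² = (2×0.0679)² = 0.0185;  (-3·δw/w)² = (-3×0.0550)² = 0.0272
δQ/Q = √(0.0530) = 0.230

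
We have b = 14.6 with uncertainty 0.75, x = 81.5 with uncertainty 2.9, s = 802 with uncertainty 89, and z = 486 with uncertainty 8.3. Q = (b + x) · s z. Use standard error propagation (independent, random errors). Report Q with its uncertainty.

(3.75 ± 0.436) × 10^7

Let u = b + x = 96.1. δu = √(δb² + δx²) = √(0.562 + 8.41) = 3.00, so δu/u = 0.0312.
Q is then a monomial in u, s, z:
δQ/Q = √((δu/u)² + (1·δs/s)² + (1·δz/z)²) = √(0.000972 + 0.0123 + 0.000292) = 0.117
Q = 3.75e+07, so δQ = 0.117 × 3.75e+07 = 4.36e+06.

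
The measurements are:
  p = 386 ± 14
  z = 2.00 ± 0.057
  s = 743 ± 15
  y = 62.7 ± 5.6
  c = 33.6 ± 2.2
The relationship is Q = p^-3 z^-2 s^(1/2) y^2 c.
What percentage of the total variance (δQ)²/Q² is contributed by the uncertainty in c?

(δQ/Q)² = (-3·δp/p)² + (-2·δz/z)² + (½·δs/s)² + (2·δy/y)² + (1·δc/c)²
  p term: (-3×0.0363)² = 0.0118
  z term: (-2×0.0285)² = 0.00325
  s term: (0.5×0.0202)² = 0.000102
  y term: (2×0.0893)² = 0.0319
  c term: (1×0.0655)² = 0.00429
Total = 0.0514. Share from c = 0.00429/0.0514 = 0.0834.

8.34%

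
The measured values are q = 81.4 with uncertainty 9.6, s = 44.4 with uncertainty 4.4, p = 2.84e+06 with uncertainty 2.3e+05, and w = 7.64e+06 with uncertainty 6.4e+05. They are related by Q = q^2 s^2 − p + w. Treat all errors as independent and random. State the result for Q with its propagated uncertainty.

Let h = q^2·s^2 = 1.31e+07. δh/h = √((2·δq/q)² + (2·δs/s)²) = √(0.0556 + 0.0393) = 0.308, so δh = 4.02e+06.
Q = h − p + w: δQ = √(δh² + δp² + δw²) = √(1.62e+13 + 5.29e+10 + 4.1e+11) = 4.08e+06
Q = 1.79e+07.

(1.79 ± 0.408) × 10^7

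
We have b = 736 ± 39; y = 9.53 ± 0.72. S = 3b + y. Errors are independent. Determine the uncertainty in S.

117

For a sum/difference, combine absolute errors in quadrature:
  (3·δb)² = 13700;  (δy)² = 0.518
δS = √(13700) = 117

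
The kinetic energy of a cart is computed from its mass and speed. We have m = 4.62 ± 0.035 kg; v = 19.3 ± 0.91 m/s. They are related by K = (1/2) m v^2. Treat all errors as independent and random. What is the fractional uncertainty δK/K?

0.0946

K is a product of powers, so relative uncertainties combine in quadrature:
  (1·δm/m)² = (1×0.00758)² = 5.74e-05;  (2·δv/v)² = (2×0.0472)² = 0.00889
δK/K = √(0.00895) = 0.0946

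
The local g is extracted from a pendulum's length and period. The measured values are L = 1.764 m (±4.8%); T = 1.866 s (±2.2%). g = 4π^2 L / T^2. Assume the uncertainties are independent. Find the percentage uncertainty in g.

6.51%

Since g is a product/quotient, work with relative uncertainties:
  (1·δL/L)² = (1×0.0480)² = 0.00230;  (-2·δT/T)² = (-2×0.0220)² = 0.00194
δg/g = √(0.00424) = 0.0651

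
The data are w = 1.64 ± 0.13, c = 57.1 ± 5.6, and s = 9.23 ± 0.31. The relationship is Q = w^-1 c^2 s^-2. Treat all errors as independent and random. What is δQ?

5.18

Products/powers → add relative errors in quadrature, weighted by exponent:
  (-1·δw/w)² = (-1×0.0793)² = 0.00628;  (2·δc/c)² = (2×0.0981)² = 0.0385;  (-2·δs/s)² = (-2×0.0336)² = 0.00451
δQ/Q = √(0.0493) = 0.222
Q = 23.3, so δQ = 0.222 × 23.3 = 5.18.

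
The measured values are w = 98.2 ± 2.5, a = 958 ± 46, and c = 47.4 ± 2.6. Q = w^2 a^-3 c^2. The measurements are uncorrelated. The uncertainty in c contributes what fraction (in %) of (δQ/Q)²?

(δQ/Q)² = (2·δw/w)² + (-3·δa/a)² + (2·δc/c)²
  w term: (2×0.0255)² = 0.00259
  a term: (-3×0.0480)² = 0.0208
  c term: (2×0.0549)² = 0.0120
Total = 0.0354. Share from c = 0.0120/0.0354 = 0.340.

34.0%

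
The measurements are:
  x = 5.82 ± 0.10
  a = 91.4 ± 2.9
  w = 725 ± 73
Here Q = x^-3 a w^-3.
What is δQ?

3.75e-10

For a monomial Q ∝ x^-3, a, w^-3, fractional errors add in quadrature:
  (-3·δx/x)² = (-3×0.0172)² = 0.00266;  (1·δa/a)² = (1×0.0317)² = 0.00101;  (-3·δw/w)² = (-3×0.101)² = 0.0912
δQ/Q = √(0.0949) = 0.308
Q = 1.22e-09, so δQ = 0.308 × 1.22e-09 = 3.75e-10.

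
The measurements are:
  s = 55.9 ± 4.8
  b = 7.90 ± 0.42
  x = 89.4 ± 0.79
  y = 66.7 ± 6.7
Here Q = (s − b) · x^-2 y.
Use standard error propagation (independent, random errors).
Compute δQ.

Let u = s − b = 48.0. δu = √(δs² + δb²) = √(23.0 + 0.176) = 4.82, so δu/u = 0.100.
Q is then a monomial in u, x, y:
δQ/Q = √((δu/u)² + (-2·δx/x)² + (1·δy/y)²) = √(0.0101 + 0.000312 + 0.0101) = 0.143
Q = 0.401, so δQ = 0.143 × 0.401 = 0.0573.

0.0573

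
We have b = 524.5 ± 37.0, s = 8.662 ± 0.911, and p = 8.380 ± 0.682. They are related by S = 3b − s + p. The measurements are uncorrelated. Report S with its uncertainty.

1573 ± 111

Sums and differences: (δS)² = Σ (cᵢ δxᵢ)².
  (3·δb)² = 12300;  (δs)² = 0.830;  (δp)² = 0.465
δS = √(12300) = 111
S = 1573.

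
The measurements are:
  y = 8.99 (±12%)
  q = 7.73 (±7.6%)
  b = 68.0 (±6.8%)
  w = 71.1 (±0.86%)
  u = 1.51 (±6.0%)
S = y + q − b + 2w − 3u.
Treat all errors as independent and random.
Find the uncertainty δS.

4.95

Absolute uncertainties add in quadrature for a linear combination:
  (δy)² = 1.16;  (δq)² = 0.345;  (δb)² = 21.4;  (2·δw)² = 1.50;  (3·δu)² = 0.0739
δS = √(24.5) = 4.95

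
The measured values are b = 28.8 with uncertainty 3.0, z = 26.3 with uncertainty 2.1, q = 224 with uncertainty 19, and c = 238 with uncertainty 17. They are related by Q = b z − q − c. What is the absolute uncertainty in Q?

103

Let p = b·z = 757. δp/p = √((1·δb/b)² + (1·δz/z)²) = √(0.0109 + 0.00638) = 0.131, so δp = 99.4.
Q = p − q − c: δQ = √(δp² + δq² + δc²) = √(9880 + 361 + 289) = 103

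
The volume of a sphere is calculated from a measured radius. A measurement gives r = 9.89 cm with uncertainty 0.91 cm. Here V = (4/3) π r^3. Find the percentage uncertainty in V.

V ∝ r^3, so δV/V = |3| · δr/r = 3 × 0.0920 = 0.276.

27.6%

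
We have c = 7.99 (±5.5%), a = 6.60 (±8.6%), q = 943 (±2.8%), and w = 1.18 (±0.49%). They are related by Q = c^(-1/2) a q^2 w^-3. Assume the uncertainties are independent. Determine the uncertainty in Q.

Each factor contributes (exponent × relative error)² to (δQ/Q)²:
  (−½·δc/c)² = (-0.5×0.0550)² = 0.000756;  (1·δa/a)² = (1×0.0860)² = 0.00740;  (2·δq/q)² = (2×0.0280)² = 0.00314;  (-3·δw/w)² = (-3×0.00490)² = 0.000216
δQ/Q = √(0.0115) = 0.107
Q = 1.26e+06, so δQ = 0.107 × 1.26e+06 = 1.36e+05.

1.36e+05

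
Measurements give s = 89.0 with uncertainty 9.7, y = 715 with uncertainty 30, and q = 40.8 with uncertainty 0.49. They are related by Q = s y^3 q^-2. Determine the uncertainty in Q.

3.29e+06

Relative error in a monomial: (δQ/Q)² = Σ (nᵢ · δxᵢ/xᵢ)².
  (1·δs/s)² = (1×0.109)² = 0.0119;  (3·δy/y)² = (3×0.0420)² = 0.0158;  (-2·δq/q)² = (-2×0.0120)² = 0.000577
δQ/Q = √(0.0283) = 0.168
Q = 1.95e+07, so δQ = 0.168 × 1.95e+07 = 3.29e+06.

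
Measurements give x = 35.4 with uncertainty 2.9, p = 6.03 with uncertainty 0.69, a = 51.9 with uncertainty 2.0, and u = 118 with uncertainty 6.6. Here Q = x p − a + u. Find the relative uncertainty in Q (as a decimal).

0.110

Let w = x·p = 213. δw/w = √((1·δx/x)² + (1·δp/p)²) = √(0.00671 + 0.0131) = 0.141, so δw = 30.0.
Q = w − a + u: δQ = √(δw² + δa² + δu²) = √(902 + 4.00 + 43.6) = 30.8
Q = 280, so δQ/Q = 30.8/280 = 0.110.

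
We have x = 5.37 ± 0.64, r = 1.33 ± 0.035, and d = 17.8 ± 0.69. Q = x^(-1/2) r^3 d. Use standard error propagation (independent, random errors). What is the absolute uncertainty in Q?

For a monomial Q ∝ x^(-1/2), r^3, d, fractional errors add in quadrature:
  (−½·δx/x)² = (-0.5×0.119)² = 0.00355;  (3·δr/r)² = (3×0.0263)² = 0.00623;  (1·δd/d)² = (1×0.0388)² = 0.00150
δQ/Q = √(0.0113) = 0.106
Q = 18.1, so δQ = 0.106 × 18.1 = 1.92.

1.92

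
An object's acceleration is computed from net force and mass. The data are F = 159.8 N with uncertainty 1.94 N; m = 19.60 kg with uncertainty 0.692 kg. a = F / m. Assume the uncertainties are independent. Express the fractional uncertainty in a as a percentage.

a is a product of powers, so relative uncertainties combine in quadrature:
  (1·δF/F)² = (1×0.0121)² = 0.000147;  (-1·δm/m)² = (-1×0.0353)² = 0.00125
δa/a = √(0.00139) = 0.0373

3.73%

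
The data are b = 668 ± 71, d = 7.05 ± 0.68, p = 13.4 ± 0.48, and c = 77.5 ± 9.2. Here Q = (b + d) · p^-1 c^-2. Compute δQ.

Let u = b + d = 675. δu = √(δb² + δd²) = √(5040 + 0.462) = 71.0, so δu/u = 0.105.
Q is then a monomial in u, p, c:
δQ/Q = √((δu/u)² + (-1·δp/p)² + (-2·δc/c)²) = √(0.0111 + 0.00128 + 0.0564) = 0.262
Q = 0.00839, so δQ = 0.262 × 0.00839 = 0.00220.

0.00220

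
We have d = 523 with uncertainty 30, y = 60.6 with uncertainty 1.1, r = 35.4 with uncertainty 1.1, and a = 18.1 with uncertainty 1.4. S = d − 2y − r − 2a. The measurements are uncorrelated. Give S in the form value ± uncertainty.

330 ± 30.2

Absolute uncertainties add in quadrature for a linear combination:
  (δd)² = 900;  (2·δy)² = 4.84;  (δr)² = 1.21;  (2·δa)² = 7.84
δS = √(914) = 30.2
S = 330.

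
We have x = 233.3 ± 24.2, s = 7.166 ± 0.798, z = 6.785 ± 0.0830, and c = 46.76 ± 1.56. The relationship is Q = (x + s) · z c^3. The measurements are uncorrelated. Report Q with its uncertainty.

Let u = x + s = 240.5. δu = √(δx² + δs²) = √(586 + 0.637) = 24.2, so δu/u = 0.101.
Q is then a monomial in u, z, c:
δQ/Q = √((δu/u)² + (1·δz/z)² + (3·δc/c)²) = √(0.0101 + 0.000150 + 0.0100) = 0.142
Q = 1.668e+08, so δQ = 0.142 × 1.668e+08 = 2.38e+07.

(1.668 ± 0.238) × 10^8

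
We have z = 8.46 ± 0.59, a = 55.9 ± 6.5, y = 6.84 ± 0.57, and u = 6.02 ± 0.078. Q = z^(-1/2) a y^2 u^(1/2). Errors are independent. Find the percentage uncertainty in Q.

20.6%

Products/powers → add relative errors in quadrature, weighted by exponent:
  (−½·δz/z)² = (-0.5×0.0697)² = 0.00122;  (1·δa/a)² = (1×0.116)² = 0.0135;  (2·δy/y)² = (2×0.0833)² = 0.0278;  (½·δu/u)² = (0.5×0.0130)² = 4.2e-05
δQ/Q = √(0.0426) = 0.206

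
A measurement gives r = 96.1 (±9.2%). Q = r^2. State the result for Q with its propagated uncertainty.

Relative error in a monomial: (δQ/Q)² = Σ (nᵢ · δxᵢ/xᵢ)².
  (2·δr/r)² = (2×0.0920)² = 0.0339
δQ/Q = √(0.0339) = 0.184
Q = 9240, so δQ = 0.184 × 9240 = 1700.

9240 ± 1700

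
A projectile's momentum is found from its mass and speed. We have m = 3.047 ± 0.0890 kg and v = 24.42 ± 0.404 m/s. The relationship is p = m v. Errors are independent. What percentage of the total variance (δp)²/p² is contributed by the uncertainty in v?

(δp/p)² = (1·δm/m)² + (1·δv/v)²
  m term: (1×0.0292)² = 0.000853
  v term: (1×0.0165)² = 0.000274
Total = 0.00113. Share from v = 0.000274/0.00113 = 0.243.

24.3%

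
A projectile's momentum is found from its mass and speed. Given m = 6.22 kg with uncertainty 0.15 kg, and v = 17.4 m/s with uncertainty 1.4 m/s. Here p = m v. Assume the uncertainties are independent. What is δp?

Each factor contributes (exponent × relative error)² to (δp/p)²:
  (1·δm/m)² = (1×0.0241)² = 0.000582;  (1·δv/v)² = (1×0.0805)² = 0.00647
δp/p = √(0.00706) = 0.0840
p = 108 kg·m/s, so δp = 0.0840 × 108 = 9.09 kg·m/s.

9.09 kg·m/s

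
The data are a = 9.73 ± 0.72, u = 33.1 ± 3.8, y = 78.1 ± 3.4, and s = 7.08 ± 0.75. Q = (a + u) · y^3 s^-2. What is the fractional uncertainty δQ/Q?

0.265

Let w = a + u = 42.8. δw = √(δa² + δu²) = √(0.518 + 14.4) = 3.87, so δw/w = 0.0903.
Q is then a monomial in w, y, s:
δQ/Q = √((δw/w)² + (3·δy/y)² + (-2·δs/s)²) = √(0.00815 + 0.0171 + 0.0449) = 0.265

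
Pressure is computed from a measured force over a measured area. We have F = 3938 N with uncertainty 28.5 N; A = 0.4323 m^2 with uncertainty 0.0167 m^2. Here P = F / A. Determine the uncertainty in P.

Relative error in a monomial: (δP/P)² = Σ (nᵢ · δxᵢ/xᵢ)².
  (1·δF/F)² = (1×0.00724)² = 5.24e-05;  (-1·δA/A)² = (-1×0.0386)² = 0.00149
δP/P = √(0.00154) = 0.0393
P = 9109 Pa, so δP = 0.0393 × 9109 = 358 Pa.

358 Pa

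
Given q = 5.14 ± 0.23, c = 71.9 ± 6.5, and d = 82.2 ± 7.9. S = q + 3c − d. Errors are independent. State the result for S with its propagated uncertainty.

139 ± 21.0

S is a linear combination, so absolute uncertainties add in quadrature:
  (δq)² = 0.0529;  (3·δc)² = 380;  (δd)² = 62.4
δS = √(443) = 21.0
S = 139.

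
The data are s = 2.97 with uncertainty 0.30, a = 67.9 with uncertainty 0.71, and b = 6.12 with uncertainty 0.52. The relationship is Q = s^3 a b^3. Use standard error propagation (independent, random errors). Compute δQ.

1.62e+05

Q is a product of powers, so relative uncertainties combine in quadrature:
  (3·δs/s)² = (3×0.101)² = 0.0918;  (1·δa/a)² = (1×0.0105)² = 0.000109;  (3·δb/b)² = (3×0.0850)² = 0.0650
δQ/Q = √(0.157) = 0.396
Q = 4.08e+05, so δQ = 0.396 × 4.08e+05 = 1.62e+05.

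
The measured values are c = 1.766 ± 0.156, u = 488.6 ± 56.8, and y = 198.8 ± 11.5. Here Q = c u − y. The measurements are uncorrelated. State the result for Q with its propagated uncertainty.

Let p = c·u = 862.9. δp/p = √((1·δc/c)² + (1·δu/u)²) = √(0.00780 + 0.0135) = 0.146, so δp = 126.
Q = p − y: δQ = √(δp² + δy²) = √(15900 + 132) = 127
Q = 664.1.

664.1 ± 127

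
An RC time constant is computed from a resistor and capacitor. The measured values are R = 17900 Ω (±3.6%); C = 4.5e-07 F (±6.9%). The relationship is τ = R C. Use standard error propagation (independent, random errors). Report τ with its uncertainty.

For a monomial τ ∝ R, C, fractional errors add in quadrature:
  (1·δR/R)² = (1×0.0360)² = 0.00130;  (1·δC/C)² = (1×0.0690)² = 0.00476
δτ/τ = √(0.00606) = 0.0778
τ = 0.00805 s, so δτ = 0.0778 × 0.00805 = 0.000627 s.

0.00805 ± 0.000627 s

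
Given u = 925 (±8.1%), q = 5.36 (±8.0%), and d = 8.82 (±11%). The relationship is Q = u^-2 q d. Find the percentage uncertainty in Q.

Each factor contributes (exponent × relative error)² to (δQ/Q)²:
  (-2·δu/u)² = (-2×0.0810)² = 0.0262;  (1·δq/q)² = (1×0.0800)² = 0.00640;  (1·δd/d)² = (1×0.110)² = 0.0121
δQ/Q = √(0.0447) = 0.212

21.2%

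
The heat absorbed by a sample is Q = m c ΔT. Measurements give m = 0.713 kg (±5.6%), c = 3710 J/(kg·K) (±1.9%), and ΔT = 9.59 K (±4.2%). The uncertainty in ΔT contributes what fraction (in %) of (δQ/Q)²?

33.5%

(δQ/Q)² = (1·δm/m)² + (1·δc/c)² + (1·δΔT/ΔT)²
  m term: (1×0.0560)² = 0.00314
  c term: (1×0.0190)² = 0.000361
  ΔT term: (1×0.0420)² = 0.00176
Total = 0.00526. Share from ΔT = 0.00176/0.00526 = 0.335.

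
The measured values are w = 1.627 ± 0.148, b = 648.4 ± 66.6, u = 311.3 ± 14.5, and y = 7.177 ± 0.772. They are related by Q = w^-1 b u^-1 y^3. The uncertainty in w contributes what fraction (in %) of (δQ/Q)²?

6.61%

(δQ/Q)² = (-1·δw/w)² + (1·δb/b)² + (-1·δu/u)² + (3·δy/y)²
  w term: (-1×0.0910)² = 0.00827
  b term: (1×0.103)² = 0.0106
  u term: (-1×0.0466)² = 0.00217
  y term: (3×0.108)² = 0.104
Total = 0.125. Share from w = 0.00827/0.125 = 0.0661.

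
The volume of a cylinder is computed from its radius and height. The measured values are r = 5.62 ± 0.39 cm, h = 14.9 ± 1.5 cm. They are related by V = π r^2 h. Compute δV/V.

V is a product of powers, so relative uncertainties combine in quadrature:
  (2·δr/r)² = (2×0.0694)² = 0.0193;  (1·δh/h)² = (1×0.101)² = 0.0101
δV/V = √(0.0294) = 0.171

0.171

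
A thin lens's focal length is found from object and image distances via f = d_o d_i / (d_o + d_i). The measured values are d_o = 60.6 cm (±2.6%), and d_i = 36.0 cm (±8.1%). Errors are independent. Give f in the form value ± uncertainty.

∂f/∂d_o = (d_i/(d_o+d_i))² = 0.139;  ∂f/∂d_i = (d_o/(d_o+d_i))² = 0.394
δf = √((∂f/∂d_o · δd_o)² + (∂f/∂d_i · δd_i)²) = √(0.0479 + 1.32) = 1.17 cm
f = 22.6 cm.

22.6 ± 1.17 cm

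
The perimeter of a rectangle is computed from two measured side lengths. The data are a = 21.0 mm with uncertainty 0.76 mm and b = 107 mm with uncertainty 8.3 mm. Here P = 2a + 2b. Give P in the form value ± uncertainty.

256 ± 16.7 mm

Each term contributes (cᵢ δxᵢ)² to (δP)²:
  (2·δa)² = 2.31;  (2·δb)² = 276
δP = √(278) = 16.7 mm
P = 256 mm.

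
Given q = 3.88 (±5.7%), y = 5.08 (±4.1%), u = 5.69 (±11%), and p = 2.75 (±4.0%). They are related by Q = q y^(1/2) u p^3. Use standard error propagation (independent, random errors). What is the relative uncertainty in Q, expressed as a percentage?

Since Q is a product/quotient, work with relative uncertainties:
  (1·δq/q)² = (1×0.0570)² = 0.00325;  (½·δy/y)² = (0.5×0.0410)² = 0.000420;  (1·δu/u)² = (1×0.110)² = 0.0121;  (3·δp/p)² = (3×0.0400)² = 0.0144
δQ/Q = √(0.0302) = 0.174

17.4%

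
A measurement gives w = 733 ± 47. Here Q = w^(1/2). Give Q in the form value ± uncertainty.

27.1 ± 0.868

Relative error in a monomial: (δQ/Q)² = Σ (nᵢ · δxᵢ/xᵢ)².
  (½·δw/w)² = (0.5×0.0641)² = 0.00103
δQ/Q = √(0.00103) = 0.0321
Q = 27.1, so δQ = 0.0321 × 27.1 = 0.868.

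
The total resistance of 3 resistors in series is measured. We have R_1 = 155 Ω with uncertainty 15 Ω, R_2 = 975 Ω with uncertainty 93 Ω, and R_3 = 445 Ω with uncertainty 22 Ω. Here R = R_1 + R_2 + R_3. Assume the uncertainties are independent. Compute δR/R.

0.0614

Each term contributes (cᵢ δxᵢ)² to (δR)²:
  (δR_1)² = 225;  (δR_2)² = 8650;  (δR_3)² = 484
δR = √(9360) = 96.7 Ω
R = 1580 Ω, so δR/R = 96.7/1580 = 0.0614.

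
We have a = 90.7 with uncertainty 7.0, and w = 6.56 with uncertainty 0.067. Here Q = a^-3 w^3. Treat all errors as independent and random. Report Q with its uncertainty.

(3.78 ± 0.884) × 10^-4

Each factor contributes (exponent × relative error)² to (δQ/Q)²:
  (-3·δa/a)² = (-3×0.0772)² = 0.0536;  (3·δw/w)² = (3×0.0102)² = 0.000939
δQ/Q = √(0.0545) = 0.234
Q = 0.000378, so δQ = 0.234 × 0.000378 = 8.84e-05.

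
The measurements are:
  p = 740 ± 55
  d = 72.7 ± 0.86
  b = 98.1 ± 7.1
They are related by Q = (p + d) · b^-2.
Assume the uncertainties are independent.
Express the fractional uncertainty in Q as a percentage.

Let u = p + d = 813. δu = √(δp² + δd²) = √(3020 + 0.740) = 55.0, so δu/u = 0.0677.
Q is then a monomial in u, b:
δQ/Q = √((δu/u)² + (-2·δb/b)²) = √(0.00458 + 0.0210) = 0.160

16.0%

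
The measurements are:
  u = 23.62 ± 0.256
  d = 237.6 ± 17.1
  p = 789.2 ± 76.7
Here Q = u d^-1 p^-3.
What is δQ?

Q is a product of powers, so relative uncertainties combine in quadrature:
  (1·δu/u)² = (1×0.0108)² = 0.000117;  (-1·δd/d)² = (-1×0.0720)² = 0.00518;  (-3·δp/p)² = (-3×0.0972)² = 0.0850
δQ/Q = √(0.0903) = 0.301
Q = 2.022e-10, so δQ = 0.301 × 2.022e-10 = 6.08e-11.

6.08e-11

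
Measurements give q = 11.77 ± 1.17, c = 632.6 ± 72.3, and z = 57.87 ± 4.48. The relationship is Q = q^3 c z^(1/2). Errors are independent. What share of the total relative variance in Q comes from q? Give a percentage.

85.9%

(δQ/Q)² = (3·δq/q)² + (1·δc/c)² + (½·δz/z)²
  q term: (3×0.0994)² = 0.0889
  c term: (1×0.114)² = 0.0131
  z term: (0.5×0.0774)² = 0.00150
Total = 0.103. Share from q = 0.0889/0.103 = 0.859.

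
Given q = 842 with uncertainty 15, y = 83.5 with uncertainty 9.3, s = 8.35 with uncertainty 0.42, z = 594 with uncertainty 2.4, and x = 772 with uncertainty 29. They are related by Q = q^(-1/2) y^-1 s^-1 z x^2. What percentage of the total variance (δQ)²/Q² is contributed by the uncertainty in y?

(δQ/Q)² = (−½·δq/q)² + (-1·δy/y)² + (-1·δs/s)² + (1·δz/z)² + (2·δx/x)²
  q term: (-0.5×0.0178)² = 7.93e-05
  y term: (-1×0.111)² = 0.0124
  s term: (-1×0.0503)² = 0.00253
  z term: (1×0.00404)² = 1.63e-05
  x term: (2×0.0376)² = 0.00564
Total = 0.0207. Share from y = 0.0124/0.0207 = 0.600.

60.0%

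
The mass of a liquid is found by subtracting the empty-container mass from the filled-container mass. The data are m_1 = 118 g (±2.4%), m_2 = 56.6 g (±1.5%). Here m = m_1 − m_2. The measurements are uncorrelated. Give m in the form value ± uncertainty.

Absolute uncertainties add in quadrature for a linear combination:
  (δm_1)² = 8.02;  (δm_2)² = 0.721
δm = √(8.74) = 2.96 g
m = 61.4 g.

61.4 ± 2.96 g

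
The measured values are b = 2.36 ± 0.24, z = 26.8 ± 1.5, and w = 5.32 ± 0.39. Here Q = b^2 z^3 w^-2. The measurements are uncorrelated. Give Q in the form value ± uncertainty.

3790 ± 1140

Since Q is a product/quotient, work with relative uncertainties:
  (2·δb/b)² = (2×0.102)² = 0.0414;  (3·δz/z)² = (3×0.0560)² = 0.0282;  (-2·δw/w)² = (-2×0.0733)² = 0.0215
δQ/Q = √(0.0911) = 0.302
Q = 3790, so δQ = 0.302 × 3790 = 1140.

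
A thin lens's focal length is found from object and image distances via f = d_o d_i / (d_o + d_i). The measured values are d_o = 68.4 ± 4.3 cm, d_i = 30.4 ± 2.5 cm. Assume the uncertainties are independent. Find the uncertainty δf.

∂f/∂d_o = (d_i/(d_o+d_i))² = 0.0947;  ∂f/∂d_i = (d_o/(d_o+d_i))² = 0.479
δf = √((∂f/∂d_o · δd_o)² + (∂f/∂d_i · δd_i)²) = √(0.166 + 1.44) = 1.27 cm

1.27 cm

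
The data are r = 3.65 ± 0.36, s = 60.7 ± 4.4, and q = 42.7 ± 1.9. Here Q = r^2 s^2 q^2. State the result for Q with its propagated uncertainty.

Since Q is a product/quotient, work with relative uncertainties:
  (2·δr/r)² = (2×0.0986)² = 0.0389;  (2·δs/s)² = (2×0.0725)² = 0.0210;  (2·δq/q)² = (2×0.0445)² = 0.00792
δQ/Q = √(0.0678) = 0.260
Q = 8.95e+07, so δQ = 0.260 × 8.95e+07 = 2.33e+07.

(8.95 ± 2.33) × 10^7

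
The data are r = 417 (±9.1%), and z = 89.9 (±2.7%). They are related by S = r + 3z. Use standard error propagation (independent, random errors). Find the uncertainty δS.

S is a linear combination, so absolute uncertainties add in quadrature:
  (δr)² = 1440;  (3·δz)² = 53.0
δS = √(1490) = 38.6

38.6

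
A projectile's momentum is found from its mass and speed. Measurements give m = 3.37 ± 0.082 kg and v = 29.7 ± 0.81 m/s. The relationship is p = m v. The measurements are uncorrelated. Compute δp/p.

0.0365

p is a product of powers, so relative uncertainties combine in quadrature:
  (1·δm/m)² = (1×0.0243)² = 0.000592;  (1·δv/v)² = (1×0.0273)² = 0.000744
δp/p = √(0.00134) = 0.0365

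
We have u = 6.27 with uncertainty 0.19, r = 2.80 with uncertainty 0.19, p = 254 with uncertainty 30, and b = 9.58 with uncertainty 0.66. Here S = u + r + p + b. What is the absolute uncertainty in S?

30.0

For a sum/difference, combine absolute errors in quadrature:
  (δu)² = 0.0361;  (δr)² = 0.0361;  (δp)² = 900;  (δb)² = 0.436
δS = √(901) = 30.0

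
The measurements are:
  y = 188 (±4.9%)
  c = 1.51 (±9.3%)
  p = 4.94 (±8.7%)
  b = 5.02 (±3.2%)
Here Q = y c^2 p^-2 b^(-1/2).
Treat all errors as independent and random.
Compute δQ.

2.04

Relative error in a monomial: (δQ/Q)² = Σ (nᵢ · δxᵢ/xᵢ)².
  (1·δy/y)² = (1×0.0490)² = 0.00240;  (2·δc/c)² = (2×0.0930)² = 0.0346;  (-2·δp/p)² = (-2×0.0870)² = 0.0303;  (−½·δb/b)² = (-0.5×0.0320)² = 0.000256
δQ/Q = √(0.0675) = 0.260
Q = 7.84, so δQ = 0.260 × 7.84 = 2.04.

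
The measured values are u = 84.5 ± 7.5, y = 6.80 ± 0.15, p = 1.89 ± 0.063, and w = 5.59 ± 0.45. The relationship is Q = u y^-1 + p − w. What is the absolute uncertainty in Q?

1.22

Let h = u·y^-1 = 12.4. δh/h = √((1·δu/u)² + (-1·δy/y)²) = √(0.00788 + 0.000487) = 0.0915, so δh = 1.14.
Q = h + p − w: δQ = √(δh² + δp² + δw²) = √(1.29 + 0.00397 + 0.203) = 1.22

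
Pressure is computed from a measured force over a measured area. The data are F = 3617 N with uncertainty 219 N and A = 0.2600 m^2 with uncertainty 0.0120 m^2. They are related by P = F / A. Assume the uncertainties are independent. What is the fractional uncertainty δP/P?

Each factor contributes (exponent × relative error)² to (δP/P)²:
  (1·δF/F)² = (1×0.0605)² = 0.00367;  (-1·δA/A)² = (-1×0.0462)² = 0.00213
δP/P = √(0.00580) = 0.0761

0.0761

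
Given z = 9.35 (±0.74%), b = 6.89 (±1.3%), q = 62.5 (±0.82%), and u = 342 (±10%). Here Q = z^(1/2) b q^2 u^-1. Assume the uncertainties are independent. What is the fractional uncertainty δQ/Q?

0.102

Since Q is a product/quotient, work with relative uncertainties:
  (½·δz/z)² = (0.5×0.00740)² = 1.37e-05;  (1·δb/b)² = (1×0.0130)² = 0.000169;  (2·δq/q)² = (2×0.00820)² = 0.000269;  (-1·δu/u)² = (-1×0.100)² = 0.0100
δQ/Q = √(0.0105) = 0.102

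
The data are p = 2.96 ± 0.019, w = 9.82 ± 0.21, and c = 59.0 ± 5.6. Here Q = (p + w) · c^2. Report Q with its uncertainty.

44500 ± 8480

Let u = p + w = 12.8. δu = √(δp² + δw²) = √(0.000361 + 0.0441) = 0.211, so δu/u = 0.0165.
Q is then a monomial in u, c:
δQ/Q = √((δu/u)² + (2·δc/c)²) = √(0.000272 + 0.0360) = 0.191
Q = 44500, so δQ = 0.191 × 44500 = 8480.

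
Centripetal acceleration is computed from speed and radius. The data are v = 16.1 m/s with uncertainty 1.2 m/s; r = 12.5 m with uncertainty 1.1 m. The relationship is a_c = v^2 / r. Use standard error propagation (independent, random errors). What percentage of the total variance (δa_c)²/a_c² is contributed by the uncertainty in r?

(δa_c/a_c)² = (2·δv/v)² + (-1·δr/r)²
  v term: (2×0.0745)² = 0.0222
  r term: (-1×0.0880)² = 0.00774
Total = 0.0300. Share from r = 0.00774/0.0300 = 0.258.

25.8%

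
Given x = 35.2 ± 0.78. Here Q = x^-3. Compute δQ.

Q ∝ x^-3, so δQ/Q = |-3| · δx/x = 3 × 0.0222 = 0.0665.
Q = 2.29e-05, so δQ = 0.0665 × 2.29e-05 = 1.52e-06.

1.52e-06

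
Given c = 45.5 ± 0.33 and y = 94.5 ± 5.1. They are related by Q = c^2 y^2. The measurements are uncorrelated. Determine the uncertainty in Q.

Products/powers → add relative errors in quadrature, weighted by exponent:
  (2·δc/c)² = (2×0.00725)² = 0.000210;  (2·δy/y)² = (2×0.0540)² = 0.0117
δQ/Q = √(0.0119) = 0.109
Q = 1.85e+07, so δQ = 0.109 × 1.85e+07 = 2.01e+06.

2.01e+06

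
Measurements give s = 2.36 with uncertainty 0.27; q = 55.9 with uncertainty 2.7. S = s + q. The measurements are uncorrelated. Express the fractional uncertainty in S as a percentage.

Each term contributes (cᵢ δxᵢ)² to (δS)²:
  (δs)² = 0.0729;  (δq)² = 7.29
δS = √(7.36) = 2.71
S = 58.3, so δS/S = 2.71/58.3 = 0.0466.

4.66%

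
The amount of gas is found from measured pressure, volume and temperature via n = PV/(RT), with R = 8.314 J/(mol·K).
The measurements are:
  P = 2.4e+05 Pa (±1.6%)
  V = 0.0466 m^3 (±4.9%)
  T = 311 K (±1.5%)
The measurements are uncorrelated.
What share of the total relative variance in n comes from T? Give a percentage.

7.81%

(δn/n)² = (1·δP/P)² + (1·δV/V)² + (-1·δT/T)²
  P term: (1×0.0160)² = 0.000256
  V term: (1×0.0490)² = 0.00240
  T term: (-1×0.0150)² = 0.000225
Total = 0.00288. Share from T = 0.000225/0.00288 = 0.0781.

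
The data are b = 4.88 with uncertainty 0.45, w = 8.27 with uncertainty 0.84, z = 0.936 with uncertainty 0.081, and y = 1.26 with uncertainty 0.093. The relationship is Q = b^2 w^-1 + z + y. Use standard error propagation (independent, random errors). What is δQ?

0.619

Let p = b^2·w^-1 = 2.88. δp/p = √((2·δb/b)² + (-1·δw/w)²) = √(0.0340 + 0.0103) = 0.211, so δp = 0.606.
Q = p + z + y: δQ = √(δp² + δz² + δy²) = √(0.368 + 0.00656 + 0.00865) = 0.619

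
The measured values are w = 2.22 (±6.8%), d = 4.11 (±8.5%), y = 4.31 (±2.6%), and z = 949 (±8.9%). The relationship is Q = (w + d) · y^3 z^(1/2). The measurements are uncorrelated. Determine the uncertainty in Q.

1690

Let u = w + d = 6.33. δu = √(δw² + δd²) = √(0.0228 + 0.122) = 0.381, so δu/u = 0.0601.
Q is then a monomial in u, y, z:
δQ/Q = √((δu/u)² + (3·δy/y)² + (½·δz/z)²) = √(0.00361 + 0.00608 + 0.00198) = 0.108
Q = 15600, so δQ = 0.108 × 15600 = 1690.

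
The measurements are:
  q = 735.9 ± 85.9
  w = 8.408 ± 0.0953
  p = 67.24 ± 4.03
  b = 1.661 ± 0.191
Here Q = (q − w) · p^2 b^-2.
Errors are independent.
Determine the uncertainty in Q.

3.4e+05

Let u = q − w = 727.5. δu = √(δq² + δw²) = √(7380 + 0.00908) = 85.9, so δu/u = 0.118.
Q is then a monomial in u, p, b:
δQ/Q = √((δu/u)² + (2·δp/p)² + (-2·δb/b)²) = √(0.0139 + 0.0144 + 0.0529) = 0.285
Q = 1.192e+06, so δQ = 0.285 × 1.192e+06 = 3.4e+05.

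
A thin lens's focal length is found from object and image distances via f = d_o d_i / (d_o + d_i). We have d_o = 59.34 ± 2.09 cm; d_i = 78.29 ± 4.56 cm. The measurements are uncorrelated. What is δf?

1.08 cm

∂f/∂d_o = (d_i/(d_o+d_i))² = 0.324;  ∂f/∂d_i = (d_o/(d_o+d_i))² = 0.186
δf = √((∂f/∂d_o · δd_o)² + (∂f/∂d_i · δd_i)²) = √(0.457 + 0.719) = 1.08 cm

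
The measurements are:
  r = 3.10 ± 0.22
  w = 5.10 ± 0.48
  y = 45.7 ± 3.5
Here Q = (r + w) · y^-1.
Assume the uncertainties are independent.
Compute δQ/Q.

0.100

Let u = r + w = 8.20. δu = √(δr² + δw²) = √(0.0484 + 0.230) = 0.528, so δu/u = 0.0644.
Q is then a monomial in u, y:
δQ/Q = √((δu/u)² + (-1·δy/y)²) = √(0.00415 + 0.00587) = 0.100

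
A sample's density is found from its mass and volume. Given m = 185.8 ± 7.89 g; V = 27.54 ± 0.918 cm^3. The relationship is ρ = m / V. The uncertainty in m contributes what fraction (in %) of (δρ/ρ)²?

61.9%

(δρ/ρ)² = (1·δm/m)² + (-1·δV/V)²
  m term: (1×0.0425)² = 0.00180
  V term: (-1×0.0333)² = 0.00111
Total = 0.00291. Share from m = 0.00180/0.00291 = 0.619.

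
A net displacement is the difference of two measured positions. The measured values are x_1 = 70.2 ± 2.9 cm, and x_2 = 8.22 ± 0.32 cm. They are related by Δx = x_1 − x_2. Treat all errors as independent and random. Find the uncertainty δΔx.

Δx is a linear combination, so absolute uncertainties add in quadrature:
  (δx_1)² = 8.41;  (δx_2)² = 0.102
δΔx = √(8.51) = 2.92 cm

2.92 cm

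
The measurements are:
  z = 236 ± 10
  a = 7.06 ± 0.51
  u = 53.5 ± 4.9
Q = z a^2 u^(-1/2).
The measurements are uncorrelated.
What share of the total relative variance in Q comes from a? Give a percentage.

(δQ/Q)² = (1·δz/z)² + (2·δa/a)² + (−½·δu/u)²
  z term: (1×0.0424)² = 0.00180
  a term: (2×0.0722)² = 0.0209
  u term: (-0.5×0.0916)² = 0.00210
Total = 0.0248. Share from a = 0.0209/0.0248 = 0.843.

84.3%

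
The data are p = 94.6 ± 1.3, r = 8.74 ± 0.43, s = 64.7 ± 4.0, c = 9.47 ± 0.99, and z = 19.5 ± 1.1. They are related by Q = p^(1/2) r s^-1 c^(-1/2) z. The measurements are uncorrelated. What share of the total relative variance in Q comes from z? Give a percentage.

26.1%

(δQ/Q)² = (½·δp/p)² + (1·δr/r)² + (-1·δs/s)² + (−½·δc/c)² + (1·δz/z)²
  p term: (0.5×0.0137)² = 4.72e-05
  r term: (1×0.0492)² = 0.00242
  s term: (-1×0.0618)² = 0.00382
  c term: (-0.5×0.105)² = 0.00273
  z term: (1×0.0564)² = 0.00318
Total = 0.0122. Share from z = 0.00318/0.0122 = 0.261.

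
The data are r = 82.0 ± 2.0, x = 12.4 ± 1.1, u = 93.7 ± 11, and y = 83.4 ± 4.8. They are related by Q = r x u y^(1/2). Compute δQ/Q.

0.152

For a monomial Q ∝ r, x, u, y^(1/2), fractional errors add in quadrature:
  (1·δr/r)² = (1×0.0244)² = 0.000595;  (1·δx/x)² = (1×0.0887)² = 0.00787;  (1·δu/u)² = (1×0.117)² = 0.0138;  (½·δy/y)² = (0.5×0.0576)² = 0.000828
δQ/Q = √(0.0231) = 0.152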